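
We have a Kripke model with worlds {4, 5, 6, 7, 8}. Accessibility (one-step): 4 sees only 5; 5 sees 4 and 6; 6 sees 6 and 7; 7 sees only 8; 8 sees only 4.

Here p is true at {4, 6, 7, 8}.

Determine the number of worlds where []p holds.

4

4: successors {5}; p there: 5:F. ✗
5: successors {4, 6}; p there: 4:T, 6:T. ✓
6: successors {6, 7}; p there: 6:T, 7:T. ✓
7: successors {8}; p there: 8:T. ✓
8: successors {4}; p there: 4:T. ✓
Satisfying worlds: {5, 6, 7, 8}.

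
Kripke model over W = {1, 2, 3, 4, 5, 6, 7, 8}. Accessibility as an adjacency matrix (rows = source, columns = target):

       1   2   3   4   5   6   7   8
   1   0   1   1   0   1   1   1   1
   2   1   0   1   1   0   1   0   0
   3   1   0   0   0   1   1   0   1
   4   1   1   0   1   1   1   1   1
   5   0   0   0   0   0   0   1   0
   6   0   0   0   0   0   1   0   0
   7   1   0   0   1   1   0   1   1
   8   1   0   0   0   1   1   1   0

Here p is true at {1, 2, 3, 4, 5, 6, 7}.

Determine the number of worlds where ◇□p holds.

1: successors {2, 3, 5, 6, 7, 8}; □p there: 2:T, 3:F, 5:T, 6:T, 7:F, 8:T. ✓
2: successors {1, 3, 4, 6}; □p there: 1:F, 3:F, 4:F, 6:T. ✓
3: successors {1, 5, 6, 8}; □p there: 1:F, 5:T, 6:T, 8:T. ✓
4: successors {1, 2, 4, 5, 6, 7, 8}; □p there: 1:F, 2:T, 4:F, 5:T, 6:T, 7:F, 8:T. ✓
5: successors {7}; □p there: 7:F. ✗
6: successors {6}; □p there: 6:T. ✓
7: successors {1, 4, 5, 7, 8}; □p there: 1:F, 4:F, 5:T, 7:F, 8:T. ✓
8: successors {1, 5, 6, 7}; □p there: 1:F, 5:T, 6:T, 7:F. ✓
Satisfying worlds: {1, 2, 3, 4, 6, 7, 8}.

7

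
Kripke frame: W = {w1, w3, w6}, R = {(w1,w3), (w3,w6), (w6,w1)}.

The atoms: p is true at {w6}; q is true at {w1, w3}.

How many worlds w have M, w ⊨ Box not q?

w1: successors {w3}; not q there: w3:F. ✗
w3: successors {w6}; not q there: w6:T. ✓
w6: successors {w1}; not q there: w1:F. ✗
Satisfying worlds: {w3}.

1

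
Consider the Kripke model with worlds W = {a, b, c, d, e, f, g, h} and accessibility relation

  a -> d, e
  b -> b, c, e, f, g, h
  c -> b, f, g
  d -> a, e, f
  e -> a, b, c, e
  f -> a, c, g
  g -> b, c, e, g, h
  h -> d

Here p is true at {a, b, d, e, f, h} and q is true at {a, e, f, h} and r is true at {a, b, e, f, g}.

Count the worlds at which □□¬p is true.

a: successors {d, e}; □¬p there: d:F, e:F. ✗
b: successors {b, c, e, f, g, h}; □¬p there: b:F, c:F, e:F, f:F, g:F, h:F. ✗
c: successors {b, f, g}; □¬p there: b:F, f:F, g:F. ✗
d: successors {a, e, f}; □¬p there: a:F, e:F, f:F. ✗
e: successors {a, b, c, e}; □¬p there: a:F, b:F, c:F, e:F. ✗
f: successors {a, c, g}; □¬p there: a:F, c:F, g:F. ✗
g: successors {b, c, e, g, h}; □¬p there: b:F, c:F, e:F, g:F, h:F. ✗
h: successors {d}; □¬p there: d:F. ✗
Satisfying worlds: ∅.

0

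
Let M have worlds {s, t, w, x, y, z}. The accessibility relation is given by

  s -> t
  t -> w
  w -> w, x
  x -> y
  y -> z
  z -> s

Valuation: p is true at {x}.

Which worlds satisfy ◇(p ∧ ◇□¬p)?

s: successors {t}; p ∧ ◇□¬p there: t:F. ✗
t: successors {w}; p ∧ ◇□¬p there: w:F. ✗
w: successors {w, x}; p ∧ ◇□¬p there: w:F, x:T. ✓
x: successors {y}; p ∧ ◇□¬p there: y:F. ✗
y: successors {z}; p ∧ ◇□¬p there: z:F. ✗
z: successors {s}; p ∧ ◇□¬p there: s:F. ✗

{w}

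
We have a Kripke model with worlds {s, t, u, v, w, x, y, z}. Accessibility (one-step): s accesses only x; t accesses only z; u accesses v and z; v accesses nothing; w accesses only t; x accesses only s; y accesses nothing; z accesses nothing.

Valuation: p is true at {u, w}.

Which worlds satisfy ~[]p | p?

{s, t, u, w, x}

s: ~[]p is T, p is F. ✓
t: ~[]p is T, p is F. ✓
u: ~[]p is T, p is T. ✓
v: ~[]p is F, p is F. ✗
w: ~[]p is T, p is T. ✓
x: ~[]p is T, p is F. ✓
y: ~[]p is F, p is F. ✗
z: ~[]p is F, p is F. ✗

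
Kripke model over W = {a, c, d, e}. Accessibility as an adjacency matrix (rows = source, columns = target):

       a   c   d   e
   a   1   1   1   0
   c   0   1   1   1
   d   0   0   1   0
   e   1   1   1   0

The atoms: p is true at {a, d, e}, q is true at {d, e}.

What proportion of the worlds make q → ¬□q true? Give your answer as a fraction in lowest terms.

a: q is F, ¬□q is T. ✓
c: q is F, ¬□q is T. ✓
d: q is T, ¬□q is F. ✗
e: q is T, ¬□q is T. ✓
That's 3 of 4 worlds, so 3/4.

3/4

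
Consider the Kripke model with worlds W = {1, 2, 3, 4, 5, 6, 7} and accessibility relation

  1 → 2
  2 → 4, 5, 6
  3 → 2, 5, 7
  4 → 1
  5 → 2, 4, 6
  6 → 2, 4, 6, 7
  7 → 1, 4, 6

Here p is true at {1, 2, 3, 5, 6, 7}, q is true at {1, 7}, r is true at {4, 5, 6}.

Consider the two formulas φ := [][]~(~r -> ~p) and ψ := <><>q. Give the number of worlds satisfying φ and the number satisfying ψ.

1 and 5

For [][]~(~r -> ~p):
1: successors {2}; []~(~r -> ~p) there: 2:F. ✗
2: successors {4, 5, 6}; []~(~r -> ~p) there: 4:T, 5:F, 6:F. ✗
3: successors {2, 5, 7}; []~(~r -> ~p) there: 2:F, 5:F, 7:F. ✗
4: successors {1}; []~(~r -> ~p) there: 1:T. ✓
5: successors {2, 4, 6}; []~(~r -> ~p) there: 2:F, 4:T, 6:F. ✗
6: successors {2, 4, 6, 7}; []~(~r -> ~p) there: 2:F, 4:T, 6:F, 7:F. ✗
7: successors {1, 4, 6}; []~(~r -> ~p) there: 1:T, 4:T, 6:F. ✗
— 1 world.
For <><>q:
1: successors {2}; <>q there: 2:F. ✗
2: successors {4, 5, 6}; <>q there: 4:T, 5:F, 6:T. ✓
3: successors {2, 5, 7}; <>q there: 2:F, 5:F, 7:T. ✓
4: successors {1}; <>q there: 1:F. ✗
5: successors {2, 4, 6}; <>q there: 2:F, 4:T, 6:T. ✓
6: successors {2, 4, 6, 7}; <>q there: 2:F, 4:T, 6:T, 7:T. ✓
7: successors {1, 4, 6}; <>q there: 1:F, 4:T, 6:T. ✓
— 5 worlds.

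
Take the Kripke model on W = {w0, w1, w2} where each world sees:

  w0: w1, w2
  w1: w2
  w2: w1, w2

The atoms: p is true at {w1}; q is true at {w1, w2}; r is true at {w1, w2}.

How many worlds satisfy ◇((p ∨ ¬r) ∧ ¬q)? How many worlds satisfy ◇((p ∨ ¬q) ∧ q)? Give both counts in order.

For ◇((p ∨ ¬r) ∧ ¬q):
w0: successors {w1, w2}; (p ∨ ¬r) ∧ ¬q there: w1:F, w2:F. ✗
w1: successors {w2}; (p ∨ ¬r) ∧ ¬q there: w2:F. ✗
w2: successors {w1, w2}; (p ∨ ¬r) ∧ ¬q there: w1:F, w2:F. ✗
— 0 worlds.
For ◇((p ∨ ¬q) ∧ q):
w0: successors {w1, w2}; (p ∨ ¬q) ∧ q there: w1:T, w2:F. ✓
w1: successors {w2}; (p ∨ ¬q) ∧ q there: w2:F. ✗
w2: successors {w1, w2}; (p ∨ ¬q) ∧ q there: w1:T, w2:F. ✓
— 2 worlds.

0 and 2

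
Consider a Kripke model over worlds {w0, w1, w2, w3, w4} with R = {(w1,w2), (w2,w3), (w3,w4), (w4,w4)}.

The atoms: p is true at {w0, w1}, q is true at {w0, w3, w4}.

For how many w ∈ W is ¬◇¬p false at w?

4

w0: ◇¬p is F. ✓
w1: ◇¬p is T. ✗
w2: ◇¬p is T. ✗
w3: ◇¬p is T. ✗
w4: ◇¬p is T. ✗
Satisfying worlds: {w0}.
So ¬◇¬p fails at the other 4 worlds.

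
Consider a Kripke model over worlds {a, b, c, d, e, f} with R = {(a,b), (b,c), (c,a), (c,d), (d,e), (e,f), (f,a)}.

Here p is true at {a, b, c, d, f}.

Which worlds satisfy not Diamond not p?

a: Diamond not p is F. ✓
b: Diamond not p is F. ✓
c: Diamond not p is F. ✓
d: Diamond not p is T. ✗
e: Diamond not p is F. ✓
f: Diamond not p is F. ✓

{a, b, c, e, f}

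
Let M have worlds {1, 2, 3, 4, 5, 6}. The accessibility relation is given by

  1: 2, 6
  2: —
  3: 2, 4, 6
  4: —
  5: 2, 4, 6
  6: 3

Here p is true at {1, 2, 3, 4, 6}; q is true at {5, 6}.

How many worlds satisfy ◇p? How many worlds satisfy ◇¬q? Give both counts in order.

For ◇p:
1: successors {2, 6}; p there: 2:T, 6:T. ✓
2: no successors, so ◇p fails. ✗
3: successors {2, 4, 6}; p there: 2:T, 4:T, 6:T. ✓
4: no successors, so ◇p fails. ✗
5: successors {2, 4, 6}; p there: 2:T, 4:T, 6:T. ✓
6: successors {3}; p there: 3:T. ✓
— 4 worlds.
For ◇¬q:
1: successors {2, 6}; ¬q there: 2:T, 6:F. ✓
2: no successors, so ◇¬q fails. ✗
3: successors {2, 4, 6}; ¬q there: 2:T, 4:T, 6:F. ✓
4: no successors, so ◇¬q fails. ✗
5: successors {2, 4, 6}; ¬q there: 2:T, 4:T, 6:F. ✓
6: successors {3}; ¬q there: 3:T. ✓
— 4 worlds.

4 and 4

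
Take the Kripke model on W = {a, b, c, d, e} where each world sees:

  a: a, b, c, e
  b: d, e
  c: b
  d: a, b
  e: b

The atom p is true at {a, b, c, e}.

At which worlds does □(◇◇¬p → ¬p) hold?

{c, e}

a: successors {a, b, c, e}; ◇◇¬p → ¬p there: a:F, b:T, c:F, e:F. ✗
b: successors {d, e}; ◇◇¬p → ¬p there: d:T, e:F. ✗
c: successors {b}; ◇◇¬p → ¬p there: b:T. ✓
d: successors {a, b}; ◇◇¬p → ¬p there: a:F, b:T. ✗
e: successors {b}; ◇◇¬p → ¬p there: b:T. ✓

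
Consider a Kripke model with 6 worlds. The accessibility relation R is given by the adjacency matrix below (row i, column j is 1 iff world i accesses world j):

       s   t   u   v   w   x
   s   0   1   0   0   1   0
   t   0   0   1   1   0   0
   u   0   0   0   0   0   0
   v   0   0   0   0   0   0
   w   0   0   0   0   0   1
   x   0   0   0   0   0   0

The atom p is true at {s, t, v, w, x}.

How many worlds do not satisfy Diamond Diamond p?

s: successors {t, w}; Diamond p there: t:T, w:T. ✓
t: successors {u, v}; Diamond p there: u:F, v:F. ✗
u: no successors, so Diamond Diamond p fails. ✗
v: no successors, so Diamond Diamond p fails. ✗
w: successors {x}; Diamond p there: x:F. ✗
x: no successors, so Diamond Diamond p fails. ✗
Satisfying worlds: {s}.
So Diamond Diamond p fails at the other 5 worlds.

5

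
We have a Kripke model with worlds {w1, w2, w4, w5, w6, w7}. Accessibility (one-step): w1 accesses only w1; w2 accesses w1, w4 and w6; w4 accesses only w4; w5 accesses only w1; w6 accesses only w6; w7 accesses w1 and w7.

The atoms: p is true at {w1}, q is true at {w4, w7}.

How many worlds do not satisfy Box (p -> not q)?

0

w1: successors {w1}; p -> not q there: w1:T. ✓
w2: successors {w1, w4, w6}; p -> not q there: w1:T, w4:T, w6:T. ✓
w4: successors {w4}; p -> not q there: w4:T. ✓
w5: successors {w1}; p -> not q there: w1:T. ✓
w6: successors {w6}; p -> not q there: w6:T. ✓
w7: successors {w1, w7}; p -> not q there: w1:T, w7:T. ✓
Satisfying worlds: {w1, w2, w4, w5, w6, w7}.
So Box (p -> not q) fails at the other 0 worlds.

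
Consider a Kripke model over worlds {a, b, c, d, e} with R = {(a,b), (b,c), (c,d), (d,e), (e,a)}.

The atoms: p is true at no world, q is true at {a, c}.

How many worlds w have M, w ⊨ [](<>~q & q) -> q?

a: [](<>~q & q) is F, q is T. ✓
b: [](<>~q & q) is T, q is F. ✗
c: [](<>~q & q) is F, q is T. ✓
d: [](<>~q & q) is F, q is F. ✓
e: [](<>~q & q) is T, q is F. ✗
Satisfying worlds: {a, c, d}.

3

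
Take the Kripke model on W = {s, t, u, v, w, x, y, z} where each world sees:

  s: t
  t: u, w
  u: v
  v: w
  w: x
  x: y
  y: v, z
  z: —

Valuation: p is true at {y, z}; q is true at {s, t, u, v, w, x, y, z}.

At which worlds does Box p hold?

s: successors {t}; p there: t:F. ✗
t: successors {u, w}; p there: u:F, w:F. ✗
u: successors {v}; p there: v:F. ✗
v: successors {w}; p there: w:F. ✗
w: successors {x}; p there: x:F. ✗
x: successors {y}; p there: y:T. ✓
y: successors {v, z}; p there: v:F, z:T. ✗
z: no successors, so Box p holds vacuously. ✓

{x, z}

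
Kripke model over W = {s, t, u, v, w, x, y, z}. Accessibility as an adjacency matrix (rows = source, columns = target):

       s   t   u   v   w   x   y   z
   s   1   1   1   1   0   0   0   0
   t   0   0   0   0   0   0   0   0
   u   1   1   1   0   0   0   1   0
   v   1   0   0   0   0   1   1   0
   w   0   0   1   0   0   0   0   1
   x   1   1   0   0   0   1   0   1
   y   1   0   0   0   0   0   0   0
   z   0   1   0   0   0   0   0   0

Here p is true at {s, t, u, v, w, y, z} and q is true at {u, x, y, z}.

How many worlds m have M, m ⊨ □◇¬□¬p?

3

s: successors {s, t, u, v}; ◇¬□¬p there: s:T, t:F, u:T, v:T. ✗
t: no successors, so □◇¬□¬p holds vacuously. ✓
u: successors {s, t, u, y}; ◇¬□¬p there: s:T, t:F, u:T, y:T. ✗
v: successors {s, x, y}; ◇¬□¬p there: s:T, x:T, y:T. ✓
w: successors {u, z}; ◇¬□¬p there: u:T, z:F. ✗
x: successors {s, t, x, z}; ◇¬□¬p there: s:T, t:F, x:T, z:F. ✗
y: successors {s}; ◇¬□¬p there: s:T. ✓
z: successors {t}; ◇¬□¬p there: t:F. ✗
Satisfying worlds: {t, v, y}.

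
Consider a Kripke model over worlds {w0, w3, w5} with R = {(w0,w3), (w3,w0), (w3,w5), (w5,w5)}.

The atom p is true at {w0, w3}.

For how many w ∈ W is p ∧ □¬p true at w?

0

w0: p is T, □¬p is F. ✗
w3: p is T, □¬p is F. ✗
w5: p is F, □¬p is T. ✗
Satisfying worlds: ∅.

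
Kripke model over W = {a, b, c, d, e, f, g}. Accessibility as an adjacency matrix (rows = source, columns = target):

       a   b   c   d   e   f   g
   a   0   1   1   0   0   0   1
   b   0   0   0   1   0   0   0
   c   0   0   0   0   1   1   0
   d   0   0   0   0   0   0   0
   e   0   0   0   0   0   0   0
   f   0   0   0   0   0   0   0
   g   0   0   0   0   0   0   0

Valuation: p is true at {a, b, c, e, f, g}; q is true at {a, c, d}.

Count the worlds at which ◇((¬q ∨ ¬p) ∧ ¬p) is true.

a: successors {b, c, g}; (¬q ∨ ¬p) ∧ ¬p there: b:F, c:F, g:F. ✗
b: successors {d}; (¬q ∨ ¬p) ∧ ¬p there: d:T. ✓
c: successors {e, f}; (¬q ∨ ¬p) ∧ ¬p there: e:F, f:F. ✗
d: no successors, so ◇((¬q ∨ ¬p) ∧ ¬p) fails. ✗
e: no successors, so ◇((¬q ∨ ¬p) ∧ ¬p) fails. ✗
f: no successors, so ◇((¬q ∨ ¬p) ∧ ¬p) fails. ✗
g: no successors, so ◇((¬q ∨ ¬p) ∧ ¬p) fails. ✗
Satisfying worlds: {b}.

1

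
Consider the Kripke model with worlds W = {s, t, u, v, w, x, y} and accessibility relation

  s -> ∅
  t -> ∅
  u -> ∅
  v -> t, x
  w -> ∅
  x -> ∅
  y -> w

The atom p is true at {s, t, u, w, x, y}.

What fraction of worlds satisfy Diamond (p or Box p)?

2/7

s: no successors, so Diamond (p or Box p) fails. ✗
t: no successors, so Diamond (p or Box p) fails. ✗
u: no successors, so Diamond (p or Box p) fails. ✗
v: successors {t, x}; p or Box p there: t:T, x:T. ✓
w: no successors, so Diamond (p or Box p) fails. ✗
x: no successors, so Diamond (p or Box p) fails. ✗
y: successors {w}; p or Box p there: w:T. ✓
That's 2 of 7 worlds, so 2/7.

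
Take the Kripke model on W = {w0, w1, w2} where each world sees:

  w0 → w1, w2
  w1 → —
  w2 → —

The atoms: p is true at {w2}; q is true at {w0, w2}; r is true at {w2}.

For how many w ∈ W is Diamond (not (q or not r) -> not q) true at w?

w0: successors {w1, w2}; not (q or not r) -> not q there: w1:T, w2:T. ✓
w1: no successors, so Diamond (not (q or not r) -> not q) fails. ✗
w2: no successors, so Diamond (not (q or not r) -> not q) fails. ✗
Satisfying worlds: {w0}.

1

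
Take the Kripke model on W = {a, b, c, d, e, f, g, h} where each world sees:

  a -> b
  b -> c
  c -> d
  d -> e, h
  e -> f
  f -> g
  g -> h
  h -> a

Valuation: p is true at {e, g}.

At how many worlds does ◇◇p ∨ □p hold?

a: ◇◇p is F, □p is F. ✗
b: ◇◇p is F, □p is F. ✗
c: ◇◇p is T, □p is F. ✓
d: ◇◇p is F, □p is F. ✗
e: ◇◇p is T, □p is F. ✓
f: ◇◇p is F, □p is T. ✓
g: ◇◇p is F, □p is F. ✗
h: ◇◇p is F, □p is F. ✗
Satisfying worlds: {c, e, f}.

3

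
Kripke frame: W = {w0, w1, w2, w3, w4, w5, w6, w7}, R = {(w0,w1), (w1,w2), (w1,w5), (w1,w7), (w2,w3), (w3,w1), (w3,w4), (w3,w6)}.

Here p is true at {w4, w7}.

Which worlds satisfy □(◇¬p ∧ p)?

w0: successors {w1}; ◇¬p ∧ p there: w1:F. ✗
w1: successors {w2, w5, w7}; ◇¬p ∧ p there: w2:F, w5:F, w7:F. ✗
w2: successors {w3}; ◇¬p ∧ p there: w3:F. ✗
w3: successors {w1, w4, w6}; ◇¬p ∧ p there: w1:F, w4:F, w6:F. ✗
w4: no successors, so □(◇¬p ∧ p) holds vacuously. ✓
w5: no successors, so □(◇¬p ∧ p) holds vacuously. ✓
w6: no successors, so □(◇¬p ∧ p) holds vacuously. ✓
w7: no successors, so □(◇¬p ∧ p) holds vacuously. ✓

{w4, w5, w6, w7}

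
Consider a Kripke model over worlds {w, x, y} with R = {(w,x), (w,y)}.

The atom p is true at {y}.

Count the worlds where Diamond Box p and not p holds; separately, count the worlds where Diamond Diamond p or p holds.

For Diamond Box p and not p:
w: Diamond Box p is T, not p is T. ✓
x: Diamond Box p is F, not p is T. ✗
y: Diamond Box p is F, not p is F. ✗
— 1 world.
For Diamond Diamond p or p:
w: Diamond Diamond p is F, p is F. ✗
x: Diamond Diamond p is F, p is F. ✗
y: Diamond Diamond p is F, p is T. ✓
— 1 world.

1 and 1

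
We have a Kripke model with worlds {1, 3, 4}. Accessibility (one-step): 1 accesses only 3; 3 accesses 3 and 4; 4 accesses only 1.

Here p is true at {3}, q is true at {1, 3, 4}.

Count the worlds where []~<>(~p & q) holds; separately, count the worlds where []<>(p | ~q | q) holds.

For []~<>(~p & q):
1: successors {3}; ~<>(~p & q) there: 3:F. ✗
3: successors {3, 4}; ~<>(~p & q) there: 3:F, 4:F. ✗
4: successors {1}; ~<>(~p & q) there: 1:T. ✓
— 1 world.
For []<>(p | ~q | q):
1: successors {3}; <>(p | ~q | q) there: 3:T. ✓
3: successors {3, 4}; <>(p | ~q | q) there: 3:T, 4:T. ✓
4: successors {1}; <>(p | ~q | q) there: 1:T. ✓
— 3 worlds.

1 and 3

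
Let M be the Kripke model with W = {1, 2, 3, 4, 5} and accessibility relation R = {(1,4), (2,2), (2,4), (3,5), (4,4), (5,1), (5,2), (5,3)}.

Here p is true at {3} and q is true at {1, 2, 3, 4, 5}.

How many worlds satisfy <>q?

5

1: successors {4}; q there: 4:T. ✓
2: successors {2, 4}; q there: 2:T, 4:T. ✓
3: successors {5}; q there: 5:T. ✓
4: successors {4}; q there: 4:T. ✓
5: successors {1, 2, 3}; q there: 1:T, 2:T, 3:T. ✓
Satisfying worlds: {1, 2, 3, 4, 5}.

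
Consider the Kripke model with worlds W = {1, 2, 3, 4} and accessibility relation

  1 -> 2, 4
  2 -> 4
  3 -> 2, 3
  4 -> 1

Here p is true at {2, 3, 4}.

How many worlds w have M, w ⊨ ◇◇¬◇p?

1: successors {2, 4}; ◇¬◇p there: 2:T, 4:F. ✓
2: successors {4}; ◇¬◇p there: 4:F. ✗
3: successors {2, 3}; ◇¬◇p there: 2:T, 3:F. ✓
4: successors {1}; ◇¬◇p there: 1:T. ✓
Satisfying worlds: {1, 3, 4}.

3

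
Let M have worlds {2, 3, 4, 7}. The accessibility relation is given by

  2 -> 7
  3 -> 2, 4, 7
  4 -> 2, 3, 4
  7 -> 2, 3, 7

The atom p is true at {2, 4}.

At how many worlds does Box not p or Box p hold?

1

2: Box not p is T, Box p is F. ✓
3: Box not p is F, Box p is F. ✗
4: Box not p is F, Box p is F. ✗
7: Box not p is F, Box p is F. ✗
Satisfying worlds: {2}.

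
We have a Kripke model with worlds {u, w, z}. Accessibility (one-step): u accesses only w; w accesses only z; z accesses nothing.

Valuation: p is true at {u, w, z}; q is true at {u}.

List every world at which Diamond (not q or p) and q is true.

u: Diamond (not q or p) is T, q is T. ✓
w: Diamond (not q or p) is T, q is F. ✗
z: Diamond (not q or p) is F, q is F. ✗

{u}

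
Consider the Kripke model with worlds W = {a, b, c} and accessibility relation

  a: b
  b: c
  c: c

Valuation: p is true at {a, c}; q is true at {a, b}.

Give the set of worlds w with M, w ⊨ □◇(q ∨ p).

{a, b, c}

a: successors {b}; ◇(q ∨ p) there: b:T. ✓
b: successors {c}; ◇(q ∨ p) there: c:T. ✓
c: successors {c}; ◇(q ∨ p) there: c:T. ✓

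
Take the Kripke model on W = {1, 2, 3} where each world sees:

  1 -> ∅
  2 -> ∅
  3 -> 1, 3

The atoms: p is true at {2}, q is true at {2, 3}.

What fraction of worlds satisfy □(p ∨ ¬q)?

1: no successors, so □(p ∨ ¬q) holds vacuously. ✓
2: no successors, so □(p ∨ ¬q) holds vacuously. ✓
3: successors {1, 3}; p ∨ ¬q there: 1:T, 3:F. ✗
That's 2 of 3 worlds, so 2/3.

2/3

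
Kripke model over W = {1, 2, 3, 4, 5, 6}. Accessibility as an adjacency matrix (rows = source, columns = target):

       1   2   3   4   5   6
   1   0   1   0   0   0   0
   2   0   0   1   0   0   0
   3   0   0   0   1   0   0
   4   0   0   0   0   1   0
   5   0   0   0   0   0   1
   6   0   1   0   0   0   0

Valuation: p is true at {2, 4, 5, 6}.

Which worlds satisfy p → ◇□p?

1: p is F, ◇□p is F. ✓
2: p is T, ◇□p is T. ✓
3: p is F, ◇□p is T. ✓
4: p is T, ◇□p is T. ✓
5: p is T, ◇□p is T. ✓
6: p is T, ◇□p is F. ✗

{1, 2, 3, 4, 5}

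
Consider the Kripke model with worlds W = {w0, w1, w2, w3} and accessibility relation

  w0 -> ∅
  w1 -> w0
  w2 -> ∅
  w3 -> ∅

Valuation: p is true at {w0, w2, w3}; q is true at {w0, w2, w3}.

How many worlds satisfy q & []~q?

3

w0: q is T, []~q is T. ✓
w1: q is F, []~q is F. ✗
w2: q is T, []~q is T. ✓
w3: q is T, []~q is T. ✓
Satisfying worlds: {w0, w2, w3}.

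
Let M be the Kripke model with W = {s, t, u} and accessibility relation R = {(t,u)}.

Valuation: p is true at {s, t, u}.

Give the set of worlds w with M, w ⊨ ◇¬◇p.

s: no successors, so ◇¬◇p fails. ✗
t: successors {u}; ¬◇p there: u:T. ✓
u: no successors, so ◇¬◇p fails. ✗

{t}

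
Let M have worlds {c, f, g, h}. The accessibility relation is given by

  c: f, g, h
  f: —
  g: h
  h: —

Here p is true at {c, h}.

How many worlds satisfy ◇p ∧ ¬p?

1

c: ◇p is T, ¬p is F. ✗
f: ◇p is F, ¬p is T. ✗
g: ◇p is T, ¬p is T. ✓
h: ◇p is F, ¬p is F. ✗
Satisfying worlds: {g}.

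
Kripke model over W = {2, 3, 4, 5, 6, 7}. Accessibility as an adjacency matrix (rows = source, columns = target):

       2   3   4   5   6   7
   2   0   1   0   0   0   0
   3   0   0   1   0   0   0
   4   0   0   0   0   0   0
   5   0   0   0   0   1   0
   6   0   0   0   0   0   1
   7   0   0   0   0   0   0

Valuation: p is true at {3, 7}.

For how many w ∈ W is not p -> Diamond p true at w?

4

2: not p is T, Diamond p is T. ✓
3: not p is F, Diamond p is F. ✓
4: not p is T, Diamond p is F. ✗
5: not p is T, Diamond p is F. ✗
6: not p is T, Diamond p is T. ✓
7: not p is F, Diamond p is F. ✓
Satisfying worlds: {2, 3, 6, 7}.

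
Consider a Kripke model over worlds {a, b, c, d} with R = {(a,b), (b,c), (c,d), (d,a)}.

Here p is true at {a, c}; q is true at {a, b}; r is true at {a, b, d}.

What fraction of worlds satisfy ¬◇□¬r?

3/4

a: ◇□¬r is T. ✗
b: ◇□¬r is F. ✓
c: ◇□¬r is F. ✓
d: ◇□¬r is F. ✓
That's 3 of 4 worlds, so 3/4.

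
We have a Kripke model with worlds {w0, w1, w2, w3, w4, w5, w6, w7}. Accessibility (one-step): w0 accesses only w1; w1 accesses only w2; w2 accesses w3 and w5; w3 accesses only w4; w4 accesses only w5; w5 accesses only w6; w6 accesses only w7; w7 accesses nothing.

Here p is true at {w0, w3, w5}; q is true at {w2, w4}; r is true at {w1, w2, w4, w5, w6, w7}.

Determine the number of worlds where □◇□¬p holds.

5

w0: successors {w1}; ◇□¬p there: w1:F. ✗
w1: successors {w2}; ◇□¬p there: w2:T. ✓
w2: successors {w3, w5}; ◇□¬p there: w3:F, w5:T. ✗
w3: successors {w4}; ◇□¬p there: w4:T. ✓
w4: successors {w5}; ◇□¬p there: w5:T. ✓
w5: successors {w6}; ◇□¬p there: w6:T. ✓
w6: successors {w7}; ◇□¬p there: w7:F. ✗
w7: no successors, so □◇□¬p holds vacuously. ✓
Satisfying worlds: {w1, w3, w4, w5, w7}.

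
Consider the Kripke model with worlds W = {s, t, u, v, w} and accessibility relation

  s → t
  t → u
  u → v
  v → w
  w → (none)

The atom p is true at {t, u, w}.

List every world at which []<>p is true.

s: successors {t}; <>p there: t:T. ✓
t: successors {u}; <>p there: u:F. ✗
u: successors {v}; <>p there: v:T. ✓
v: successors {w}; <>p there: w:F. ✗
w: no successors, so []<>p holds vacuously. ✓

{s, u, w}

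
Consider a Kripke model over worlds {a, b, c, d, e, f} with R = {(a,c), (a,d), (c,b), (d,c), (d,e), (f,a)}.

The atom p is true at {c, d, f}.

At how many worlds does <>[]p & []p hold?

0

a: <>[]p is F, []p is T. ✗
b: <>[]p is F, []p is T. ✗
c: <>[]p is T, []p is F. ✗
d: <>[]p is T, []p is F. ✗
e: <>[]p is F, []p is T. ✗
f: <>[]p is T, []p is F. ✗
Satisfying worlds: ∅.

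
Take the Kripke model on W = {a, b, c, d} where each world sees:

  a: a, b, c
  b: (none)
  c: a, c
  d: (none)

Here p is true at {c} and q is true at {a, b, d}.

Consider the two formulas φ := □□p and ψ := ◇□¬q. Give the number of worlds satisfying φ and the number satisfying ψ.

2 and 1

For □□p:
a: successors {a, b, c}; □p there: a:F, b:T, c:F. ✗
b: no successors, so □□p holds vacuously. ✓
c: successors {a, c}; □p there: a:F, c:F. ✗
d: no successors, so □□p holds vacuously. ✓
— 2 worlds.
For ◇□¬q:
a: successors {a, b, c}; □¬q there: a:F, b:T, c:F. ✓
b: no successors, so ◇□¬q fails. ✗
c: successors {a, c}; □¬q there: a:F, c:F. ✗
d: no successors, so ◇□¬q fails. ✗
— 1 world.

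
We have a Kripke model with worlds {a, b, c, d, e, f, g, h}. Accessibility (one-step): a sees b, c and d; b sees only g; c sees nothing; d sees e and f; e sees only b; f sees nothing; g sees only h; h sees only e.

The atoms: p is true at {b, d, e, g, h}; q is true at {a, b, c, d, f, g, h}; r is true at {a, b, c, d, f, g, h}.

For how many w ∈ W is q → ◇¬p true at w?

3

a: q is T, ◇¬p is T. ✓
b: q is T, ◇¬p is F. ✗
c: q is T, ◇¬p is F. ✗
d: q is T, ◇¬p is T. ✓
e: q is F, ◇¬p is F. ✓
f: q is T, ◇¬p is F. ✗
g: q is T, ◇¬p is F. ✗
h: q is T, ◇¬p is F. ✗
Satisfying worlds: {a, d, e}.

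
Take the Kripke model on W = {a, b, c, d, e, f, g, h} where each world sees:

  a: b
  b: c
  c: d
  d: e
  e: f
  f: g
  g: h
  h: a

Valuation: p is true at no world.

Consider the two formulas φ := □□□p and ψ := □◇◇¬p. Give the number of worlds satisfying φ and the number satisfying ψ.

For □□□p:
a: successors {b}; □□p there: b:F. ✗
b: successors {c}; □□p there: c:F. ✗
c: successors {d}; □□p there: d:F. ✗
d: successors {e}; □□p there: e:F. ✗
e: successors {f}; □□p there: f:F. ✗
f: successors {g}; □□p there: g:F. ✗
g: successors {h}; □□p there: h:F. ✗
h: successors {a}; □□p there: a:F. ✗
— 0 worlds.
For □◇◇¬p:
a: successors {b}; ◇◇¬p there: b:T. ✓
b: successors {c}; ◇◇¬p there: c:T. ✓
c: successors {d}; ◇◇¬p there: d:T. ✓
d: successors {e}; ◇◇¬p there: e:T. ✓
e: successors {f}; ◇◇¬p there: f:T. ✓
f: successors {g}; ◇◇¬p there: g:T. ✓
g: successors {h}; ◇◇¬p there: h:T. ✓
h: successors {a}; ◇◇¬p there: a:T. ✓
— 8 worlds.

0 and 8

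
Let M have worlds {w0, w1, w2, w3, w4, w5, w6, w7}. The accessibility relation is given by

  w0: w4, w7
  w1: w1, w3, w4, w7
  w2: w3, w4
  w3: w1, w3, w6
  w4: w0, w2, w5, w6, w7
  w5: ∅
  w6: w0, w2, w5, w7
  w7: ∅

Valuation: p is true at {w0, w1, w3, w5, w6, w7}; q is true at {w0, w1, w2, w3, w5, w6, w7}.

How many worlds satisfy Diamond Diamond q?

w0: successors {w4, w7}; Diamond q there: w4:T, w7:F. ✓
w1: successors {w1, w3, w4, w7}; Diamond q there: w1:T, w3:T, w4:T, w7:F. ✓
w2: successors {w3, w4}; Diamond q there: w3:T, w4:T. ✓
w3: successors {w1, w3, w6}; Diamond q there: w1:T, w3:T, w6:T. ✓
w4: successors {w0, w2, w5, w6, w7}; Diamond q there: w0:T, w2:T, w5:F, w6:T, w7:F. ✓
w5: no successors, so Diamond Diamond q fails. ✗
w6: successors {w0, w2, w5, w7}; Diamond q there: w0:T, w2:T, w5:F, w7:F. ✓
w7: no successors, so Diamond Diamond q fails. ✗
Satisfying worlds: {w0, w1, w2, w3, w4, w6}.

6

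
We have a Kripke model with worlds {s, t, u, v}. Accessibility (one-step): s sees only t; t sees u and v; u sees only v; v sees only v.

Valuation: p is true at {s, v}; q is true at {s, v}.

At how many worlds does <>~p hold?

2

s: successors {t}; ~p there: t:T. ✓
t: successors {u, v}; ~p there: u:T, v:F. ✓
u: successors {v}; ~p there: v:F. ✗
v: successors {v}; ~p there: v:F. ✗
Satisfying worlds: {s, t}.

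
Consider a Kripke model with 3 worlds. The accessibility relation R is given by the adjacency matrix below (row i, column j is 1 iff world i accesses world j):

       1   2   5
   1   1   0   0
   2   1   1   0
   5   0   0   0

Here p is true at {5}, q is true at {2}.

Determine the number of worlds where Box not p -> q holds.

1

1: Box not p is T, q is F. ✗
2: Box not p is T, q is T. ✓
5: Box not p is T, q is F. ✗
Satisfying worlds: {2}.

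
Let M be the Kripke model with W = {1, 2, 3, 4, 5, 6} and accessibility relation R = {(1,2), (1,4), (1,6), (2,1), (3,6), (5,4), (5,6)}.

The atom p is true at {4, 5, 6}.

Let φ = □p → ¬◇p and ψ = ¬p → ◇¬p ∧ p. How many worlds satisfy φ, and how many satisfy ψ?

For □p → ¬◇p:
1: □p is F, ¬◇p is F. ✓
2: □p is F, ¬◇p is T. ✓
3: □p is T, ¬◇p is F. ✗
4: □p is T, ¬◇p is T. ✓
5: □p is T, ¬◇p is F. ✗
6: □p is T, ¬◇p is T. ✓
— 4 worlds.
For ¬p → ◇¬p ∧ p:
1: ¬p is T, ◇¬p ∧ p is F. ✗
2: ¬p is T, ◇¬p ∧ p is F. ✗
3: ¬p is T, ◇¬p ∧ p is F. ✗
4: ¬p is F, ◇¬p ∧ p is F. ✓
5: ¬p is F, ◇¬p ∧ p is F. ✓
6: ¬p is F, ◇¬p ∧ p is F. ✓
— 3 worlds.

4 and 3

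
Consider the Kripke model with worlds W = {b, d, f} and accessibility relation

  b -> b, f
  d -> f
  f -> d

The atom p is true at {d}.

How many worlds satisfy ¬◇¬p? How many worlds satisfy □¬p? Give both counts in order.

For ¬◇¬p:
b: ◇¬p is T. ✗
d: ◇¬p is T. ✗
f: ◇¬p is F. ✓
— 1 world.
For □¬p:
b: successors {b, f}; ¬p there: b:T, f:T. ✓
d: successors {f}; ¬p there: f:T. ✓
f: successors {d}; ¬p there: d:F. ✗
— 2 worlds.

1 and 2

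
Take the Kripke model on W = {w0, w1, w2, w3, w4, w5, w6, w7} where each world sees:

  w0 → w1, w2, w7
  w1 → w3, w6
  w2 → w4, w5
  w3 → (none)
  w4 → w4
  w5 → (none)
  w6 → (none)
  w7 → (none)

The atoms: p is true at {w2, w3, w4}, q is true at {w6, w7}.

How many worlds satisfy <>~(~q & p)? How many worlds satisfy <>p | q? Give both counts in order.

3 and 6

For <>~(~q & p):
w0: successors {w1, w2, w7}; ~(~q & p) there: w1:T, w2:F, w7:T. ✓
w1: successors {w3, w6}; ~(~q & p) there: w3:F, w6:T. ✓
w2: successors {w4, w5}; ~(~q & p) there: w4:F, w5:T. ✓
w3: no successors, so <>~(~q & p) fails. ✗
w4: successors {w4}; ~(~q & p) there: w4:F. ✗
w5: no successors, so <>~(~q & p) fails. ✗
w6: no successors, so <>~(~q & p) fails. ✗
w7: no successors, so <>~(~q & p) fails. ✗
— 3 worlds.
For <>p | q:
w0: <>p is T, q is F. ✓
w1: <>p is T, q is F. ✓
w2: <>p is T, q is F. ✓
w3: <>p is F, q is F. ✗
w4: <>p is T, q is F. ✓
w5: <>p is F, q is F. ✗
w6: <>p is F, q is T. ✓
w7: <>p is F, q is T. ✓
— 6 worlds.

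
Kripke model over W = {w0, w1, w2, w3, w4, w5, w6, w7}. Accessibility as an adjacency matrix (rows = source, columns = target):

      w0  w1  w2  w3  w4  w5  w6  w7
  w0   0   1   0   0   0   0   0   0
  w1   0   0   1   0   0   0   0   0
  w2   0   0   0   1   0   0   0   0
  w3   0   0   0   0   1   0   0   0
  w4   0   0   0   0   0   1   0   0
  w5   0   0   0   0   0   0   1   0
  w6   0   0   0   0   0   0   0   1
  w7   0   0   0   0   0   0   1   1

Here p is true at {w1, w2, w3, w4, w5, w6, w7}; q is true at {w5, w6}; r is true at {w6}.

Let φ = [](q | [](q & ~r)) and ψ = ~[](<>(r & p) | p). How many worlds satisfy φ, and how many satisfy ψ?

3 and 0

For [](q | [](q & ~r)):
w0: successors {w1}; q | [](q & ~r) there: w1:F. ✗
w1: successors {w2}; q | [](q & ~r) there: w2:F. ✗
w2: successors {w3}; q | [](q & ~r) there: w3:F. ✗
w3: successors {w4}; q | [](q & ~r) there: w4:T. ✓
w4: successors {w5}; q | [](q & ~r) there: w5:T. ✓
w5: successors {w6}; q | [](q & ~r) there: w6:T. ✓
w6: successors {w7}; q | [](q & ~r) there: w7:F. ✗
w7: successors {w6, w7}; q | [](q & ~r) there: w6:T, w7:F. ✗
— 3 worlds.
For ~[](<>(r & p) | p):
w0: [](<>(r & p) | p) is T. ✗
w1: [](<>(r & p) | p) is T. ✗
w2: [](<>(r & p) | p) is T. ✗
w3: [](<>(r & p) | p) is T. ✗
w4: [](<>(r & p) | p) is T. ✗
w5: [](<>(r & p) | p) is T. ✗
w6: [](<>(r & p) | p) is T. ✗
w7: [](<>(r & p) | p) is T. ✗
— 0 worlds.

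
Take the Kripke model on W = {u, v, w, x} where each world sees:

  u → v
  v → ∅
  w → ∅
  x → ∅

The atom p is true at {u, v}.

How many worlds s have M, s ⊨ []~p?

3

u: successors {v}; ~p there: v:F. ✗
v: no successors, so []~p holds vacuously. ✓
w: no successors, so []~p holds vacuously. ✓
x: no successors, so []~p holds vacuously. ✓
Satisfying worlds: {v, w, x}.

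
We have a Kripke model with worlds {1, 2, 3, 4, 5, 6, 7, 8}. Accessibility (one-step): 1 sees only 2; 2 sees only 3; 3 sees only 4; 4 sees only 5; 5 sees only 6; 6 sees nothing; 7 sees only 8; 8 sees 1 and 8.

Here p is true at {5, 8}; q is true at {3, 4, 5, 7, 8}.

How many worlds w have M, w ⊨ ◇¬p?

1: successors {2}; ¬p there: 2:T. ✓
2: successors {3}; ¬p there: 3:T. ✓
3: successors {4}; ¬p there: 4:T. ✓
4: successors {5}; ¬p there: 5:F. ✗
5: successors {6}; ¬p there: 6:T. ✓
6: no successors, so ◇¬p fails. ✗
7: successors {8}; ¬p there: 8:F. ✗
8: successors {1, 8}; ¬p there: 1:T, 8:F. ✓
Satisfying worlds: {1, 2, 3, 5, 8}.

5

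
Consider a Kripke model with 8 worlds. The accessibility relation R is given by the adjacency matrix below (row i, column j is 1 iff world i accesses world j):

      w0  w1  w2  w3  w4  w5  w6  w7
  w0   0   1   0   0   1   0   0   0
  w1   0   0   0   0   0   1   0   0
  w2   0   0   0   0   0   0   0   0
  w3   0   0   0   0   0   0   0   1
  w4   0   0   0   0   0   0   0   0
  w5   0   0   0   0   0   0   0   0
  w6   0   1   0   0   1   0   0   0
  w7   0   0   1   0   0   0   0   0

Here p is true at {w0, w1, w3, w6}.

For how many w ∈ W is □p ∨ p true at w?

w0: □p is F, p is T. ✓
w1: □p is F, p is T. ✓
w2: □p is T, p is F. ✓
w3: □p is F, p is T. ✓
w4: □p is T, p is F. ✓
w5: □p is T, p is F. ✓
w6: □p is F, p is T. ✓
w7: □p is F, p is F. ✗
Satisfying worlds: {w0, w1, w2, w3, w4, w5, w6}.

7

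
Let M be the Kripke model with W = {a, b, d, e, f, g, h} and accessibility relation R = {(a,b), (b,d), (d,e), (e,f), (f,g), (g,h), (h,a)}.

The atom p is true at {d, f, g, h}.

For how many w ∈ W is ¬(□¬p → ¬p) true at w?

2

a: □¬p → ¬p is T. ✗
b: □¬p → ¬p is T. ✗
d: □¬p → ¬p is F. ✓
e: □¬p → ¬p is T. ✗
f: □¬p → ¬p is T. ✗
g: □¬p → ¬p is T. ✗
h: □¬p → ¬p is F. ✓
Satisfying worlds: {d, h}.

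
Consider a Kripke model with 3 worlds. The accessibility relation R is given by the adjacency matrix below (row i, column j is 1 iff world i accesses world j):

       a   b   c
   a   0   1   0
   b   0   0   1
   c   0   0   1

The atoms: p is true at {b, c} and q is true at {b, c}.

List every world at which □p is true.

{a, b, c}

a: successors {b}; p there: b:T. ✓
b: successors {c}; p there: c:T. ✓
c: successors {c}; p there: c:T. ✓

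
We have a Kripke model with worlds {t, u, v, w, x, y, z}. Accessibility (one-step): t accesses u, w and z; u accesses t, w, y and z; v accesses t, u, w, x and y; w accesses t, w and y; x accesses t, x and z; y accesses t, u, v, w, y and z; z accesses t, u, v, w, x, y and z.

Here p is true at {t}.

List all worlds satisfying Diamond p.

t: successors {u, w, z}; p there: u:F, w:F, z:F. ✗
u: successors {t, w, y, z}; p there: t:T, w:F, y:F, z:F. ✓
v: successors {t, u, w, x, y}; p there: t:T, u:F, w:F, x:F, y:F. ✓
w: successors {t, w, y}; p there: t:T, w:F, y:F. ✓
x: successors {t, x, z}; p there: t:T, x:F, z:F. ✓
y: successors {t, u, v, w, y, z}; p there: t:T, u:F, v:F, w:F, y:F, z:F. ✓
z: successors {t, u, v, w, x, y, z}; p there: t:T, u:F, v:F, w:F, x:F, y:F, z:F. ✓

{u, v, w, x, y, z}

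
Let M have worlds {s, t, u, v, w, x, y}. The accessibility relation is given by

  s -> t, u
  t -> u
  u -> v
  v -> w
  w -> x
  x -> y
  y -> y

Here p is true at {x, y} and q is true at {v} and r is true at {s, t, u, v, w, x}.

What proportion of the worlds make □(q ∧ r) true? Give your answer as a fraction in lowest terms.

s: successors {t, u}; q ∧ r there: t:F, u:F. ✗
t: successors {u}; q ∧ r there: u:F. ✗
u: successors {v}; q ∧ r there: v:T. ✓
v: successors {w}; q ∧ r there: w:F. ✗
w: successors {x}; q ∧ r there: x:F. ✗
x: successors {y}; q ∧ r there: y:F. ✗
y: successors {y}; q ∧ r there: y:F. ✗
That's 1 of 7 worlds, so 1/7.

1/7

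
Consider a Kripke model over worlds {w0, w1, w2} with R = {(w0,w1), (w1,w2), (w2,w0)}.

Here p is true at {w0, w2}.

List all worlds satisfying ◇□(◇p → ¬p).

w0: successors {w1}; □(◇p → ¬p) there: w1:F. ✗
w1: successors {w2}; □(◇p → ¬p) there: w2:T. ✓
w2: successors {w0}; □(◇p → ¬p) there: w0:T. ✓

{w1, w2}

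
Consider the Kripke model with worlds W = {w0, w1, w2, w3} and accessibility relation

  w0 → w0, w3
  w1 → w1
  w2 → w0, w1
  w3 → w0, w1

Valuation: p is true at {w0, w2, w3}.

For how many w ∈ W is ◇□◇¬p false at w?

w0: successors {w0, w3}; □◇¬p there: w0:F, w3:F. ✗
w1: successors {w1}; □◇¬p there: w1:T. ✓
w2: successors {w0, w1}; □◇¬p there: w0:F, w1:T. ✓
w3: successors {w0, w1}; □◇¬p there: w0:F, w1:T. ✓
Satisfying worlds: {w1, w2, w3}.
So ◇□◇¬p fails at the other 1 world.

1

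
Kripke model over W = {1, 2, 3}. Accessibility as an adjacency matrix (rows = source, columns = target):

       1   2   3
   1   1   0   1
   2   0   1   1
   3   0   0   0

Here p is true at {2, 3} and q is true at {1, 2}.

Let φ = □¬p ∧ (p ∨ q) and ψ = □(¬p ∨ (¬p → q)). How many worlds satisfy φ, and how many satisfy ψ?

1 and 3

For □¬p ∧ (p ∨ q):
1: □¬p is F, p ∨ q is T. ✗
2: □¬p is F, p ∨ q is T. ✗
3: □¬p is T, p ∨ q is T. ✓
— 1 world.
For □(¬p ∨ (¬p → q)):
1: successors {1, 3}; ¬p ∨ (¬p → q) there: 1:T, 3:T. ✓
2: successors {2, 3}; ¬p ∨ (¬p → q) there: 2:T, 3:T. ✓
3: no successors, so □(¬p ∨ (¬p → q)) holds vacuously. ✓
— 3 worlds.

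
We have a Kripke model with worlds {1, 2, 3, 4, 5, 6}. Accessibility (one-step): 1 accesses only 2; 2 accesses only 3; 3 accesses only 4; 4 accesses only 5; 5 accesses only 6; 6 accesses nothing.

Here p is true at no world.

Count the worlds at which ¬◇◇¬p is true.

2

1: ◇◇¬p is T. ✗
2: ◇◇¬p is T. ✗
3: ◇◇¬p is T. ✗
4: ◇◇¬p is T. ✗
5: ◇◇¬p is F. ✓
6: ◇◇¬p is F. ✓
Satisfying worlds: {5, 6}.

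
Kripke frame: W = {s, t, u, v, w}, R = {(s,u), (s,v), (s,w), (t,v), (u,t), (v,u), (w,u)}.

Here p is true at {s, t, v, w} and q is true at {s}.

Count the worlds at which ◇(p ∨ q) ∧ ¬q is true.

s: ◇(p ∨ q) is T, ¬q is F. ✗
t: ◇(p ∨ q) is T, ¬q is T. ✓
u: ◇(p ∨ q) is T, ¬q is T. ✓
v: ◇(p ∨ q) is F, ¬q is T. ✗
w: ◇(p ∨ q) is F, ¬q is T. ✗
Satisfying worlds: {t, u}.

2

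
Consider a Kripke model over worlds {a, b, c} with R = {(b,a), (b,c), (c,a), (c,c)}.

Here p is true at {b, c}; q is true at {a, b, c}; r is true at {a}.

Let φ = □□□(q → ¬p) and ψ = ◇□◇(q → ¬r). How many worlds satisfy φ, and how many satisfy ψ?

For □□□(q → ¬p):
a: no successors, so □□□(q → ¬p) holds vacuously. ✓
b: successors {a, c}; □□(q → ¬p) there: a:T, c:F. ✗
c: successors {a, c}; □□(q → ¬p) there: a:T, c:F. ✗
— 1 world.
For ◇□◇(q → ¬r):
a: no successors, so ◇□◇(q → ¬r) fails. ✗
b: successors {a, c}; □◇(q → ¬r) there: a:T, c:F. ✓
c: successors {a, c}; □◇(q → ¬r) there: a:T, c:F. ✓
— 2 worlds.

1 and 2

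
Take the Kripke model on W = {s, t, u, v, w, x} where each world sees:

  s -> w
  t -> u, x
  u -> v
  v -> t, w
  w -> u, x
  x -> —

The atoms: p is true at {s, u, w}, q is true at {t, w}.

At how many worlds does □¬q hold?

s: successors {w}; ¬q there: w:F. ✗
t: successors {u, x}; ¬q there: u:T, x:T. ✓
u: successors {v}; ¬q there: v:T. ✓
v: successors {t, w}; ¬q there: t:F, w:F. ✗
w: successors {u, x}; ¬q there: u:T, x:T. ✓
x: no successors, so □¬q holds vacuously. ✓
Satisfying worlds: {t, u, w, x}.

4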